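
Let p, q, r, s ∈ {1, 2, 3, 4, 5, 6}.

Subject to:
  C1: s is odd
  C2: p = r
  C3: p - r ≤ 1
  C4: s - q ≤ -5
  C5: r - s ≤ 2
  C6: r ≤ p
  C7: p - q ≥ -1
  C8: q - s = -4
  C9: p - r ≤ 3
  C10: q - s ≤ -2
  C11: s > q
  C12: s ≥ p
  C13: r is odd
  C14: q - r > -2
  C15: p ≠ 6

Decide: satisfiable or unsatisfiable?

Constraints 3, 4, 5, and 7 give s − r ≥ -2, r − p ≥ -1, p − q ≥ -1, q − s ≥ 5.
Adding all 4 inequalities: the left sides telescope to 0, and the right sides sum to (-2) + (-1) + (-1) + 5 = 1. So 0 ≥ 1, which is false.

Unsatisfiable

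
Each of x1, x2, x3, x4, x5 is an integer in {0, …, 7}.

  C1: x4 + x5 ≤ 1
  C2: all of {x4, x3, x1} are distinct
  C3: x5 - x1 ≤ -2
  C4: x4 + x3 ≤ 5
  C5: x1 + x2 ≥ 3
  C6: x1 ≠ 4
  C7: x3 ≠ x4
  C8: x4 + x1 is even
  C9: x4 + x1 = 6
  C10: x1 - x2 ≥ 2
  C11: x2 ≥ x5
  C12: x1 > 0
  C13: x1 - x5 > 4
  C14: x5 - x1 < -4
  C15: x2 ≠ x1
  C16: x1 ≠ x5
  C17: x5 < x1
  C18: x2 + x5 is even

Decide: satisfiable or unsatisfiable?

Satisfiable

The assignment x1 = 5, x2 = 0, x3 = 3, x4 = 1, x5 = 0 works:
  constraint 1 holds since x4 + x5 = 1.
  constraint 3 holds since x5 - x1 = -5.
  constraint 4 holds since x4 + x3 = 4.
The rest check out directly.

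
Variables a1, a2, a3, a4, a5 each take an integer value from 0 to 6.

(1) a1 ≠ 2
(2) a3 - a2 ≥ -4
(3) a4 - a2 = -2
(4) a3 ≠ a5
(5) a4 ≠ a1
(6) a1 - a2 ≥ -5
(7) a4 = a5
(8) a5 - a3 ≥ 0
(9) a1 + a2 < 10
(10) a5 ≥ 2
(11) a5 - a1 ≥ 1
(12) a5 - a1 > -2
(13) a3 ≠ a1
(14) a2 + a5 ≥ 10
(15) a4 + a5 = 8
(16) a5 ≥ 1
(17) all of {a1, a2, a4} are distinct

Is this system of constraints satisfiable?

Satisfiable

One satisfying assignment is a1 = 3, a2 = 6, a3 = 2, a4 = 4, a5 = 4.
For the less obvious constraints — constraint 2: a3 - a2 = -4; constraint 3: a4 - a2 = -2; constraint 6: a1 - a2 = -3 — and the others hold by inspection.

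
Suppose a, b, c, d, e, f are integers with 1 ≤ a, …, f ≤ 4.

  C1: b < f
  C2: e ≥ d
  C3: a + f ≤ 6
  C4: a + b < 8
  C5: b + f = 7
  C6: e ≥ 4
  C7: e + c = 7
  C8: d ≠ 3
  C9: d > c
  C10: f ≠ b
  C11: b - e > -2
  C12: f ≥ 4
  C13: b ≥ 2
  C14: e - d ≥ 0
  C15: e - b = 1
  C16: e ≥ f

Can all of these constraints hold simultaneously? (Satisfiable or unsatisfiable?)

Take a = 2, b = 3, c = 3, d = 4, e = 4, f = 4. Then constraint 3: a + f = 6; constraint 4: a + b = 5, and every other listed constraint is also met.

Satisfiable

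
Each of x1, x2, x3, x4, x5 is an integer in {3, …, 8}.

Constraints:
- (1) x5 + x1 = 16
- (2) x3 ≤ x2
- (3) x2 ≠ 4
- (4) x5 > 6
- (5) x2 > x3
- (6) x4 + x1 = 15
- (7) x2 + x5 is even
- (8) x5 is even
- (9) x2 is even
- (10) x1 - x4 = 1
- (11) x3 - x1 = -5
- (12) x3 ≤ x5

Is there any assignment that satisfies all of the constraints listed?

Satisfiable

The assignment x1 = 8, x2 = 8, x3 = 3, x4 = 7, x5 = 8 works:
  constraint 1 holds since x5 + x1 = 16.
  constraint 6 holds since x4 + x1 = 15.
The rest check out directly.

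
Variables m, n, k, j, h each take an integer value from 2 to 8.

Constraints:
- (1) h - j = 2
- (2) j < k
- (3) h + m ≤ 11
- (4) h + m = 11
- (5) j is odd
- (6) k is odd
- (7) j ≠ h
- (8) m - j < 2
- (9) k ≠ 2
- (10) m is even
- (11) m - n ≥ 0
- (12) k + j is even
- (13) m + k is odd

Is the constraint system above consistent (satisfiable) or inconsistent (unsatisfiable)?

Try m = 4, n = 2, k = 7, j = 5, h = 7.
Check constraint 1: h - j = 2; constraint 3: h + m = 11; constraint 4: h + m = 11. The remaining constraints are straightforward to verify.

Satisfiable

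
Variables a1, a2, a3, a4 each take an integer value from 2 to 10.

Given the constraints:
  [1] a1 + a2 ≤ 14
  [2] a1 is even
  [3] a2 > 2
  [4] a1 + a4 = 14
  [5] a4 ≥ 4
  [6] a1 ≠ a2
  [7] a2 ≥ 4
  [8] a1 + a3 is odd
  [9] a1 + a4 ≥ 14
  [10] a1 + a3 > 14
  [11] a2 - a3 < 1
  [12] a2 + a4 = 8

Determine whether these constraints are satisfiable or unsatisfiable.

Satisfiable

The assignment a1 = 10, a2 = 4, a3 = 5, a4 = 4 works:
  constraint 1 holds since a1 + a2 = 14.
  constraint 4 holds since a1 + a4 = 14.
  constraint 9 holds since a1 + a4 = 14.
The rest check out directly.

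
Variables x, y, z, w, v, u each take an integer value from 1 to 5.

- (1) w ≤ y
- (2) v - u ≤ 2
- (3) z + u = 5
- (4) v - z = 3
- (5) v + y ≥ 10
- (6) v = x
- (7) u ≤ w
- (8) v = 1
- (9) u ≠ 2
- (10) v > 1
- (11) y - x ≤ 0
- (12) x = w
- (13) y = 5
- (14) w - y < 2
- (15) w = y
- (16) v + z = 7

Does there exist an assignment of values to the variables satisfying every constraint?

Unsatisfiable

Constraint 8 fixes v = 1 and constraint 13 fixes y = 5. Constraints 6, 12, and 15 give v = x = w = y, so v = y. But 1 ≠ 5 — contradiction.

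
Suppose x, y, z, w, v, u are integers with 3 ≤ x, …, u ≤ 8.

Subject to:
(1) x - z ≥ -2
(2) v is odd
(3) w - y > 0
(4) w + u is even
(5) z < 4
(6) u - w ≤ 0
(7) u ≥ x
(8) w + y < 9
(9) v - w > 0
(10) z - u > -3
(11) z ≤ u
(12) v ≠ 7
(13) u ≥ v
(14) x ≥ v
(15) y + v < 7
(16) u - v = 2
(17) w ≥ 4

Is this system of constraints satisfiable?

Unsatisfiable

Constraints 6, 7, 9, and 14 give v ≤ x, x ≤ u, u ≤ w, w < v. Chaining: v ≤ x ≤ u ≤ w < v, which forces v < v — impossible.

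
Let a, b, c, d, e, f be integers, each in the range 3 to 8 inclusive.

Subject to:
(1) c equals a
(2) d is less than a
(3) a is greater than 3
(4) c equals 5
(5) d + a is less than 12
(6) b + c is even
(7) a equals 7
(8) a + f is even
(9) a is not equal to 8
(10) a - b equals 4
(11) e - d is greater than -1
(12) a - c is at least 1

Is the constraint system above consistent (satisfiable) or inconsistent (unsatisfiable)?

Constraint 4 fixes c = 5 and constraint 7 fixes a = 7, but constraint 1 requires c = a. Since 5 ≠ 7, contradiction.

Unsatisfiable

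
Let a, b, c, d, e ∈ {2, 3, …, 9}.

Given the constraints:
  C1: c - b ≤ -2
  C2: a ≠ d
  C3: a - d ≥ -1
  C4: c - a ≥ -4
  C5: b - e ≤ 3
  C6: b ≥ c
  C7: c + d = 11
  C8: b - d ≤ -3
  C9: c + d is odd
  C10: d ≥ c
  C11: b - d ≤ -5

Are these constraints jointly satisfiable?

Constraints 1, 3, 4, and 11 give d − b ≥ 5, b − c ≥ 2, c − a ≥ -4, a − d ≥ -1.
Adding all 4 inequalities: the left sides telescope to 0, and the right sides sum to 5 + 2 + (-4) + (-1) = 2. So 0 ≥ 2, which is false.

Unsatisfiable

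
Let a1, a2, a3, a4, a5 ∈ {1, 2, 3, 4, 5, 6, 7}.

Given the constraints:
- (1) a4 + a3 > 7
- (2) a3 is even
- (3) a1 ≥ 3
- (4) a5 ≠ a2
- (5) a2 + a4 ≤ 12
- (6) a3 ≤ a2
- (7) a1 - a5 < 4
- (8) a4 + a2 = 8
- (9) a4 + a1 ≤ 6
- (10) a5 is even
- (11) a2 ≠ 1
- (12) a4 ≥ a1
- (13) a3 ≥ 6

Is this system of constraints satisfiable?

Unsatisfiable

From constraints 3 and 12: a4 ≥ a1 ≥ 3. From constraints 6 and 13: a2 ≥ a3 ≥ 6. Hence a4 + a2 ≥ 9. But constraint 8 requires a4 + a2 = 8, and 8 < 9. Contradiction.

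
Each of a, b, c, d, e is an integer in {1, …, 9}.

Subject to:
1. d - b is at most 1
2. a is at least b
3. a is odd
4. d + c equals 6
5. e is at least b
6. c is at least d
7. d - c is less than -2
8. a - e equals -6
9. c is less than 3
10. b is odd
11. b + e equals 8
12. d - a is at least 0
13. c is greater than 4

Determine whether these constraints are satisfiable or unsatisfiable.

From constraint 13: c ≥ 5. From constraint 9: c ≤ 2. But 2 < 5, so no value of c works.

Unsatisfiable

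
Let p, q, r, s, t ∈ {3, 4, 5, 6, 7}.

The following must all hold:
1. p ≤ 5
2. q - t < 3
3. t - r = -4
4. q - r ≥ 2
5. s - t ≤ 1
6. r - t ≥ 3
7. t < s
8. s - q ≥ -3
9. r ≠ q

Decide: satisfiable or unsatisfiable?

Constraints 4, 5, 6, and 8 give r − t ≥ 3, t − s ≥ -1, s − q ≥ -3, q − r ≥ 2.
Adding all 4 inequalities: the left sides telescope to 0, and the right sides sum to 3 + (-1) + (-3) + 2 = 1. So 0 ≥ 1, which is false.

Unsatisfiable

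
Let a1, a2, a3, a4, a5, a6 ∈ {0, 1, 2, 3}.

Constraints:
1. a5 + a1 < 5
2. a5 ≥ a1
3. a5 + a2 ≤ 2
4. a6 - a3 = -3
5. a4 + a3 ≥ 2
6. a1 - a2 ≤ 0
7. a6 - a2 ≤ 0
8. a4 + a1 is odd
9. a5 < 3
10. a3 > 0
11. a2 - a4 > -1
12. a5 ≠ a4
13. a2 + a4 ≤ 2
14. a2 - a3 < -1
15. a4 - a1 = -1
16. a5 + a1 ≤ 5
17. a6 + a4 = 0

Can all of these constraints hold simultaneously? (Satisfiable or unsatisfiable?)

Setting (a1, a2, a3, a4, a5, a6) = (1, 1, 3, 0, 1, 0) satisfies everything: constraint 1: a5 + a1 = 2; constraint 3: a5 + a2 = 2, and the others follow.

Satisfiable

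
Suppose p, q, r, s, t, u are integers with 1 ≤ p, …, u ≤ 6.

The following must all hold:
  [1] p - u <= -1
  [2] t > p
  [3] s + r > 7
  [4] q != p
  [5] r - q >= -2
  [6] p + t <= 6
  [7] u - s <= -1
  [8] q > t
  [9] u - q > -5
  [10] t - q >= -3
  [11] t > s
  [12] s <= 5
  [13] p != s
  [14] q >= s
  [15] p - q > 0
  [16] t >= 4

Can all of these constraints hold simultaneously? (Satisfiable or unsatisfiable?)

Unsatisfiable

Constraints 1, 7, 8, 11, and 15 give q < p, p < u, u < s, s < t, t < q. Chaining: q < p < u < s < t < q, which forces q < q — impossible.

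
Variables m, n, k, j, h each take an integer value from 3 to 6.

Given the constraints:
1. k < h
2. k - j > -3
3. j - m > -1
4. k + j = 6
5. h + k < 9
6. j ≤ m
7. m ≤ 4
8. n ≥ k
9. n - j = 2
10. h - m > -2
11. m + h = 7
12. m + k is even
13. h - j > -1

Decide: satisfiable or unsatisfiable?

Try m = 3, n = 5, k = 3, j = 3, h = 4.
Check constraint 2: k - j = 0; constraint 3: j - m = 0; constraint 4: k + j = 6. The remaining constraints are straightforward to verify.

Satisfiable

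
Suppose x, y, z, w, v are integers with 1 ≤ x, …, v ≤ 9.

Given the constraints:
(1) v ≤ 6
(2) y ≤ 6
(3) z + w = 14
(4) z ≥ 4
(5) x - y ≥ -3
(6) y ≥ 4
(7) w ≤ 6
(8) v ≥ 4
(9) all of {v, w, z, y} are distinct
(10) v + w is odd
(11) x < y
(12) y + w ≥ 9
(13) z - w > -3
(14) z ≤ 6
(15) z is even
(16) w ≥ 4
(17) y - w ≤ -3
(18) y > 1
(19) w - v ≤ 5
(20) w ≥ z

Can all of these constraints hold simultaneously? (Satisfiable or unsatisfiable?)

Unsatisfiable

Constraints 1, 2, 4, 6, 7, 8, 14, and 16 confine each of v, w, z, y to the 3 values {4, …, 6}.
Constraint 9 requires all 4 of them to be distinct, but only 3 values are available — impossible by the pigeonhole principle.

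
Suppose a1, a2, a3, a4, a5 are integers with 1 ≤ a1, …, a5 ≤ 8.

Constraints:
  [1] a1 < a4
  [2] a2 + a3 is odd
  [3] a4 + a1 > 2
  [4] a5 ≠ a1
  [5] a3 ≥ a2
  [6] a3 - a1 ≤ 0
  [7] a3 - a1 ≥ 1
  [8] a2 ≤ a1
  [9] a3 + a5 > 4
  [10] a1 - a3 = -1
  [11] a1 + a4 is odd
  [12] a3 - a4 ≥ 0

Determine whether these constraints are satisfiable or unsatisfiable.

Constraints 1, 6, and 12 give a4 ≤ a3, a3 ≤ a1, a1 < a4. Chaining: a4 ≤ a3 ≤ a1 < a4, which forces a4 < a4 — impossible.

Unsatisfiable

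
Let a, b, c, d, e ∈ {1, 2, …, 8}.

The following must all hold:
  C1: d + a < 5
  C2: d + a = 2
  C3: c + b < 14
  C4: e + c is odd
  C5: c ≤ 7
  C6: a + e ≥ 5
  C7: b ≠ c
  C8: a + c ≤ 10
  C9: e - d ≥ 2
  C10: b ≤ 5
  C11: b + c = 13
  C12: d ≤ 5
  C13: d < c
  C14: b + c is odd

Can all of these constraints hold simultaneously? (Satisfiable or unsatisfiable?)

From constraint 10: b ≤ 5. From constraint 5: c ≤ 7. Hence b + c ≤ 12. But constraint 11 requires b + c = 13, and 13 > 12. Contradiction.

Unsatisfiable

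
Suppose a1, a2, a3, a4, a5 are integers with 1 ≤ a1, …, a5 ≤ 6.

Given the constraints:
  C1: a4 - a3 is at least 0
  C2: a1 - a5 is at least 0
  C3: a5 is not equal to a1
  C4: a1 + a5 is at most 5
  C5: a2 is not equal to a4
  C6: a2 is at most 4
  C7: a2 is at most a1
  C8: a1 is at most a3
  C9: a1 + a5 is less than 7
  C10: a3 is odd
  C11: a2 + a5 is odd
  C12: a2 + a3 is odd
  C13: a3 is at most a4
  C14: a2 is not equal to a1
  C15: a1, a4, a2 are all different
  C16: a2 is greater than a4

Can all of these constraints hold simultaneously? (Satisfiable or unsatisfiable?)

Constraints 1, 7, 8, and 16 give a1 ≤ a3, a3 ≤ a4, a4 < a2, a2 ≤ a1. Chaining: a1 ≤ a3 ≤ a4 < a2 ≤ a1, which forces a1 < a1 — impossible.

Unsatisfiable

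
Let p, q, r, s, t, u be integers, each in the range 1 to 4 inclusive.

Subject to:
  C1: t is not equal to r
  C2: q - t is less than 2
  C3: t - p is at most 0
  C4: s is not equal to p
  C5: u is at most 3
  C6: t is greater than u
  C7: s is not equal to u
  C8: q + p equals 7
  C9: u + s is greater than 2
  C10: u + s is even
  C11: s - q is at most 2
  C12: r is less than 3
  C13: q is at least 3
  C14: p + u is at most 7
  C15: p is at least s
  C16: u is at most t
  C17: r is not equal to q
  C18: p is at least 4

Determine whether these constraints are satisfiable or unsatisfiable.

Satisfiable

The assignment p = 4, q = 3, r = 2, s = 3, t = 3, u = 1 works:
  constraint 2 holds since q - t = 0.
  constraint 3 holds since t - p = -1.
  constraint 8 holds since q + p = 7.
The rest check out directly.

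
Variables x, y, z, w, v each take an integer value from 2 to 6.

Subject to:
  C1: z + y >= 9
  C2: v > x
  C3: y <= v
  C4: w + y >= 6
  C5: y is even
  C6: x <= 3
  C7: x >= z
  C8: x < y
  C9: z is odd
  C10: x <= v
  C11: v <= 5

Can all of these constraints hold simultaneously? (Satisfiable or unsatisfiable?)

Unsatisfiable

From constraints 6 and 7: z ≤ x ≤ 3. From constraints 3 and 11: y ≤ v ≤ 5. Hence z + y ≤ 8. But constraint 1 requires z + y ≥ 9, and 9 > 8. Contradiction.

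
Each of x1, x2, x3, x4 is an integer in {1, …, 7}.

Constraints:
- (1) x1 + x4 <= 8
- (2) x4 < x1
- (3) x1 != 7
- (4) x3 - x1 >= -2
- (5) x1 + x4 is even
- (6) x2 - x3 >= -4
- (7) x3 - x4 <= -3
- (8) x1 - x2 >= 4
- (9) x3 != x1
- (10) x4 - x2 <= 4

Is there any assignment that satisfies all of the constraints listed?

Unsatisfiable

Constraints 4, 7, 8, and 10 give x2 − x4 ≥ -4, x4 − x3 ≥ 3, x3 − x1 ≥ -2, x1 − x2 ≥ 4.
Adding all 4 inequalities: the left sides telescope to 0, and the right sides sum to (-4) + 3 + (-2) + 4 = 1. So 0 ≥ 1, which is false.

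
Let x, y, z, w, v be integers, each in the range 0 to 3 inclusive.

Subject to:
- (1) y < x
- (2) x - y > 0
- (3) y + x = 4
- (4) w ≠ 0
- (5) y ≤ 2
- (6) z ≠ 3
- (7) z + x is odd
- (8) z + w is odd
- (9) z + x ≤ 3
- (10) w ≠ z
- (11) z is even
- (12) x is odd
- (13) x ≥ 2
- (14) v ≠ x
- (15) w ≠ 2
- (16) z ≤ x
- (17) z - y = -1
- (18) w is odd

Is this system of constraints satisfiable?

Satisfiable

Try x = 3, y = 1, z = 0, w = 3, v = 1.
Check constraint 2: x - y = 2; constraint 3: y + x = 4. The remaining constraints are straightforward to verify.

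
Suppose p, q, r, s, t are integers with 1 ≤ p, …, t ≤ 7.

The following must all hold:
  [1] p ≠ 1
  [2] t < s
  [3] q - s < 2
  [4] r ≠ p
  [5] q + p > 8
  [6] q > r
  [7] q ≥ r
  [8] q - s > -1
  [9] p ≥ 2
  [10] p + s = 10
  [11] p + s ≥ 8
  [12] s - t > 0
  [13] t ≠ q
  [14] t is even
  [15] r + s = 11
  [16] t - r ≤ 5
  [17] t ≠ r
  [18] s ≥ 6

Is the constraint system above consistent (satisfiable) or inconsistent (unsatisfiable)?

Satisfiable

The assignment p = 3, q = 7, r = 4, s = 7, t = 6 works:
  constraint 3 holds since q - s = 0.
  constraint 5 holds since q + p = 10.
  constraint 8 holds since q - s = 0.
The rest check out directly.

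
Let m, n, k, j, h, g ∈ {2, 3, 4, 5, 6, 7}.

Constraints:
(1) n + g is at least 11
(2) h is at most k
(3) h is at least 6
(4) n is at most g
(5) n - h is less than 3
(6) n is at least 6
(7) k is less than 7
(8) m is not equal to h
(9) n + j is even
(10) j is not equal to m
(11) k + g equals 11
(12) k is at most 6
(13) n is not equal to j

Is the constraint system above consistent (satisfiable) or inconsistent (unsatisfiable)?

Unsatisfiable

From constraints 2 and 3: k ≥ h ≥ 6. From constraints 4 and 6: g ≥ n ≥ 6. Hence k + g ≥ 12. But constraint 11 requires k + g = 11, and 11 < 12. Contradiction.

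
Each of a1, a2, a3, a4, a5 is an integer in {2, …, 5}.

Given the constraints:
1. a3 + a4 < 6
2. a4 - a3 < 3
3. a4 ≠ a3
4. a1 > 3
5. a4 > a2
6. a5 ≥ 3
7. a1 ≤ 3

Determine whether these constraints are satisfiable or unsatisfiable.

Unsatisfiable

From constraint 4: a1 ≥ 4. From constraint 7: a1 ≤ 3. But 3 < 4, so no value of a1 works.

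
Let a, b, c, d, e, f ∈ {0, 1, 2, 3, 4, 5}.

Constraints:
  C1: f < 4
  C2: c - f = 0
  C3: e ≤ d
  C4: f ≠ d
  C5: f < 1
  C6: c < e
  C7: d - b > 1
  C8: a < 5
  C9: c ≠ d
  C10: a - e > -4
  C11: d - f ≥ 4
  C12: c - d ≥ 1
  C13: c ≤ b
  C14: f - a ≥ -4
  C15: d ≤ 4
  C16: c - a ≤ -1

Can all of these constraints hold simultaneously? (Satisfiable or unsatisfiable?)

Constraints 11, 12, 14, and 16 give c − d ≥ 1, d − f ≥ 4, f − a ≥ -4, a − c ≥ 1.
Adding all 4 inequalities: the left sides telescope to 0, and the right sides sum to 1 + 4 + (-4) + 1 = 2. So 0 ≥ 2, which is false.

Unsatisfiable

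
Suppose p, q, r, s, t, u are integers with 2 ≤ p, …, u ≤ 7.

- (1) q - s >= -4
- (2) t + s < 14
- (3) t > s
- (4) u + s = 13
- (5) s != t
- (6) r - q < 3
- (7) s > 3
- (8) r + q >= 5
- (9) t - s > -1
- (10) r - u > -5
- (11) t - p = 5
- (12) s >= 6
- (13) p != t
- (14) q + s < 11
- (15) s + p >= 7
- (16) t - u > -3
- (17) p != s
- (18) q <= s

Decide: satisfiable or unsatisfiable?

Try p = 2, q = 4, r = 4, s = 6, t = 7, u = 7.
Check constraint 1: q - s = -2; constraint 2: t + s = 13. The remaining constraints are straightforward to verify.

Satisfiable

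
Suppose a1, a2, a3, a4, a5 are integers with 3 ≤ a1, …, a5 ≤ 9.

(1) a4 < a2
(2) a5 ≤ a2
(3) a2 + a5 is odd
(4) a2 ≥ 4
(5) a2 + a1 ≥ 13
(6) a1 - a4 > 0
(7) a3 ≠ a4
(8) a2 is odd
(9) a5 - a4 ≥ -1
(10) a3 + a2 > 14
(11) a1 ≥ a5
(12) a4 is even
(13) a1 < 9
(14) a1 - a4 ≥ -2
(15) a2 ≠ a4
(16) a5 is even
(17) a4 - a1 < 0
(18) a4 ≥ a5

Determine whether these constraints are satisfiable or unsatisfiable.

Setting (a1, a2, a3, a4, a5) = (7, 7, 9, 6, 6) satisfies everything: constraint 5: a2 + a1 = 14; constraint 6: a1 - a4 = 1, and the others follow.

Satisfiable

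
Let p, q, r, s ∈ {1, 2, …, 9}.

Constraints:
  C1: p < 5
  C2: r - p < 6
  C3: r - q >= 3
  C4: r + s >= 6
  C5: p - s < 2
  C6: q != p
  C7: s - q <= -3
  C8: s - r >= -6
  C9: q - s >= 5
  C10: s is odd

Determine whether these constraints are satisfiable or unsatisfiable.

Unsatisfiable

Constraints 3, 8, and 9 give s − r ≥ -6, r − q ≥ 3, q − s ≥ 5.
Adding all 3 inequalities: the left sides telescope to 0, and the right sides sum to (-6) + 3 + 5 = 2. So 0 ≥ 2, which is false.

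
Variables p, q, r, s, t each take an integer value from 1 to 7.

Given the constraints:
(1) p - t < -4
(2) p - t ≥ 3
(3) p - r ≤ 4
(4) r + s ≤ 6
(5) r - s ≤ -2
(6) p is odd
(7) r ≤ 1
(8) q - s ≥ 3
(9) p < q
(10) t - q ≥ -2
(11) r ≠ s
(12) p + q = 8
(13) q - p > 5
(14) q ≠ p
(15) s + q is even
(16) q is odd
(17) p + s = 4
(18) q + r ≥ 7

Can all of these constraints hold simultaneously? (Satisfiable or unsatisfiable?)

Constraints 2, 3, 5, 8, and 10 give p − t ≥ 3, t − q ≥ -2, q − s ≥ 3, s − r ≥ 2, r − p ≥ -4.
Adding all 5 inequalities: the left sides telescope to 0, and the right sides sum to 3 + (-2) + 3 + 2 + (-4) = 2. So 0 ≥ 2, which is false.

Unsatisfiable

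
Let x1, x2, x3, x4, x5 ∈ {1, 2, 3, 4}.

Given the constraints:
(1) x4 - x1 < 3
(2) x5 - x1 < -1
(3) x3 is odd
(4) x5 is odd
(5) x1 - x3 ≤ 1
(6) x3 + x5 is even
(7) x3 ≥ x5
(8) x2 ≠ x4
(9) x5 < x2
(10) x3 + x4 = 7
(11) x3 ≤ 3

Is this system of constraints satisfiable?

Take x1 = 3, x2 = 2, x3 = 3, x4 = 4, x5 = 1. Then constraint 1: x4 - x1 = 1; constraint 2: x5 - x1 = -2; constraint 5: x1 - x3 = 0, and every other listed constraint is also met.

Satisfiable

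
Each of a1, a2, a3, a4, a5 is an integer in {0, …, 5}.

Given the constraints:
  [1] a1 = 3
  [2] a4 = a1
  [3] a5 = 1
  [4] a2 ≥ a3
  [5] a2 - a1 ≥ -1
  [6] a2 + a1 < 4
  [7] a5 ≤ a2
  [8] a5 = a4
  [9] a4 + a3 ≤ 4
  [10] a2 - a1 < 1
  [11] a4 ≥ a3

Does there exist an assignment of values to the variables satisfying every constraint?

Constraint 3 fixes a5 = 1 and constraint 1 fixes a1 = 3. Constraints 2 and 8 give a5 = a4 = a1, so a5 = a1. But 1 ≠ 3 — contradiction.

Unsatisfiable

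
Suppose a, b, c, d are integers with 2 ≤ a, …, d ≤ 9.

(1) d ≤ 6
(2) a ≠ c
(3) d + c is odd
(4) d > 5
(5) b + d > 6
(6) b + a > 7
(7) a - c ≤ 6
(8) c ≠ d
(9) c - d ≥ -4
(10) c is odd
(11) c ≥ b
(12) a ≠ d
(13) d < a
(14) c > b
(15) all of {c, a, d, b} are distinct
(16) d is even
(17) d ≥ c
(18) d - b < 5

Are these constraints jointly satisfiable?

Take a = 7, b = 2, c = 3, d = 6. Then constraint 5: b + d = 8; constraint 6: b + a = 9; constraint 7: a - c = 4, and every other listed constraint is also met.

Satisfiable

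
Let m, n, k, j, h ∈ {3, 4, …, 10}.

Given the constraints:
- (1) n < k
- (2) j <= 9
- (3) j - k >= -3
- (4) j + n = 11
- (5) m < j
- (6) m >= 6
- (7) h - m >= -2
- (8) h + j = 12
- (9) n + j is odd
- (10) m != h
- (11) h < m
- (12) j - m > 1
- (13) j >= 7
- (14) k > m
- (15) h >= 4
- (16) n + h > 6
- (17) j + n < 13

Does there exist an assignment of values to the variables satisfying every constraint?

Satisfiable

The assignment m = 6, n = 3, k = 8, j = 8, h = 4 works:
  constraint 3 holds since j - k = 0.
  constraint 4 holds since j + n = 11.
  constraint 7 holds since h - m = -2.
The rest check out directly.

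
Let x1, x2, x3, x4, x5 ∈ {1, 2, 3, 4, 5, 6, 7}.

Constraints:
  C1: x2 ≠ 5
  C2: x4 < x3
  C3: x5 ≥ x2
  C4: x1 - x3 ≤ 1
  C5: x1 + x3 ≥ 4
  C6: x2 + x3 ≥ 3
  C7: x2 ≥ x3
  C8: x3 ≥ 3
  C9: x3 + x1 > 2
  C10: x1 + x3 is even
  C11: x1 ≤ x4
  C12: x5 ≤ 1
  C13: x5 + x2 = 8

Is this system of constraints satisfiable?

From constraints 7 and 8: x2 ≥ x3 and x3 ≥ 3, so x2 ≥ 3. From constraints 3 and 12: x2 ≤ x5 and x5 ≤ 1, so x2 ≤ 1. But 1 < 3, so no value of x2 works.

Unsatisfiable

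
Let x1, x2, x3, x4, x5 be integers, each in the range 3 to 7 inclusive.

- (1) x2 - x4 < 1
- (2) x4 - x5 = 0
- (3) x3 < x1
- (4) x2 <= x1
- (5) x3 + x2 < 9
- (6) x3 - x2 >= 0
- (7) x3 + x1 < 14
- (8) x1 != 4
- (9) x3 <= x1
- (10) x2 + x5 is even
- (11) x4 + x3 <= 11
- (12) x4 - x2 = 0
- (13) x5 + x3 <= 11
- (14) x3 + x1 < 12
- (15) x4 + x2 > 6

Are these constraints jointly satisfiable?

The assignment x1 = 7, x2 = 4, x3 = 4, x4 = 4, x5 = 4 works:
  constraint 1 holds since x2 - x4 = 0.
  constraint 2 holds since x4 - x5 = 0.
  constraint 5 holds since x3 + x2 = 8.
The rest check out directly.

Satisfiable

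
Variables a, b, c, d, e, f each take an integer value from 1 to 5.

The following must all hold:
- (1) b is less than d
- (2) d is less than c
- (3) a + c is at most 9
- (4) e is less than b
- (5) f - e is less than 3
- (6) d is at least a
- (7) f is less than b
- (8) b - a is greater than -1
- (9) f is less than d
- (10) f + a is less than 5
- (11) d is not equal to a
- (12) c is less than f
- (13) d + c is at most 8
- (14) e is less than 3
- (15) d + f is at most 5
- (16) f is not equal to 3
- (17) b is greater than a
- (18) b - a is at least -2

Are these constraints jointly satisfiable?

Unsatisfiable

Constraints 1, 2, 7, and 12 give f < b, b < d, d < c, c < f. Chaining: f < b < d < c < f, which forces f < f — impossible.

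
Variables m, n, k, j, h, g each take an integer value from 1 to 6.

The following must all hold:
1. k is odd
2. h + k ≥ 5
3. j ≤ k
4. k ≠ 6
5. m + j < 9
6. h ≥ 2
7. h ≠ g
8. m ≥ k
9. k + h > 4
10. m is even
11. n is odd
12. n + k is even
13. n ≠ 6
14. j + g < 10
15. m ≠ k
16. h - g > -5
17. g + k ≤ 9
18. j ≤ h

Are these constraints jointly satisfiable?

Satisfiable

The assignment m = 6, n = 3, k = 1, j = 1, h = 4, g = 6 works:
  constraint 2 holds since h + k = 5.
  constraint 5 holds since m + j = 7.
The rest check out directly.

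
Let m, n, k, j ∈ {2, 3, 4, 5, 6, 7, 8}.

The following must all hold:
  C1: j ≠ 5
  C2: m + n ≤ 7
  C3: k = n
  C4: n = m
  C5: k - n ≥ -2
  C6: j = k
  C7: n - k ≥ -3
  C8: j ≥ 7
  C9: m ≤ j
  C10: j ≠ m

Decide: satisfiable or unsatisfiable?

From constraints 3, 4, and 6, j = k = n = m, so j = m. But constraint 10 says j ≠ m. Contradiction.

Unsatisfiable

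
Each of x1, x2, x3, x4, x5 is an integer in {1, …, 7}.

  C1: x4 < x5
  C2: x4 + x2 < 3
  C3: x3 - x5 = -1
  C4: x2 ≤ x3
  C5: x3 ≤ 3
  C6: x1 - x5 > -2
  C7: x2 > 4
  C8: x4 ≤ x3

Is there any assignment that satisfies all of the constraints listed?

Unsatisfiable

From constraint 7: x2 ≥ 5. From constraints 4 and 5: x2 ≤ x3 and x3 ≤ 3, so x2 ≤ 3. But 3 < 5, so no value of x2 works.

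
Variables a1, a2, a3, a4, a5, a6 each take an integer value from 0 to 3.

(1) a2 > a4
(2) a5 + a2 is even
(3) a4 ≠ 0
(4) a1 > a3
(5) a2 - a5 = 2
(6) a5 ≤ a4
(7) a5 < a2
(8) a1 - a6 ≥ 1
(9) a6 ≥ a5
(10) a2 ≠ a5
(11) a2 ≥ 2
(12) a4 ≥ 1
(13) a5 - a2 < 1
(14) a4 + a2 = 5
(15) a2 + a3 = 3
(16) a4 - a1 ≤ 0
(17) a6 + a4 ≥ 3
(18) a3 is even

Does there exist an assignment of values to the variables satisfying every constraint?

Setting (a1, a2, a3, a4, a5, a6) = (3, 3, 0, 2, 1, 1) satisfies everything: constraint 5: a2 - a5 = 2; constraint 8: a1 - a6 = 2; constraint 13: a5 - a2 = -2, and the others follow.

Satisfiable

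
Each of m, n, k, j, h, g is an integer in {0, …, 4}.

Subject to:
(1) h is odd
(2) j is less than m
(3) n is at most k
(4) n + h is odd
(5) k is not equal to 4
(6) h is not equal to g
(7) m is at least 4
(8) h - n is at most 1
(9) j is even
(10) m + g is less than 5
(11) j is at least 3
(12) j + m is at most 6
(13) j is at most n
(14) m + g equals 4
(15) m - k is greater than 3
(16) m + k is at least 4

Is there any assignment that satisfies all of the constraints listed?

From constraint 11: j ≥ 3. From constraint 7: m ≥ 4. Hence j + m ≥ 7. But constraint 12 requires j + m ≤ 6, and 6 < 7. Contradiction.

Unsatisfiable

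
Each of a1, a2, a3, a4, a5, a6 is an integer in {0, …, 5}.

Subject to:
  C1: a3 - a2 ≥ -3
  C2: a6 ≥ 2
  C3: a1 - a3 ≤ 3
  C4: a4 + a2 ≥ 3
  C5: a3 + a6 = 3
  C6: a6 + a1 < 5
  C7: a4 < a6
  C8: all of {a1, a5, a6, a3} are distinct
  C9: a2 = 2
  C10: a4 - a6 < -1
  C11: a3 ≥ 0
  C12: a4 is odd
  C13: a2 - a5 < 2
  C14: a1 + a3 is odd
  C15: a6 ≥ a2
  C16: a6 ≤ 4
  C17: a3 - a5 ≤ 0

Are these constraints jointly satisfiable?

Satisfiable

The assignment a1 = 1, a2 = 2, a3 = 0, a4 = 1, a5 = 2, a6 = 3 works:
  constraint 1 holds since a3 - a2 = -2.
  constraint 3 holds since a1 - a3 = 1.
  constraint 4 holds since a4 + a2 = 3.
The rest check out directly.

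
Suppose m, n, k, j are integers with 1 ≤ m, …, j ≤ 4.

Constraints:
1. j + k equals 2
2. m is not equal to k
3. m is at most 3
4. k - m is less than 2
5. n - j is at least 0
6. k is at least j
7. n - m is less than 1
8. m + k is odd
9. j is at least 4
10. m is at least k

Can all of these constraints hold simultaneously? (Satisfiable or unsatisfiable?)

Unsatisfiable

From constraints 6 and 9: k ≥ j and j ≥ 4, so k ≥ 4. From constraints 3 and 10: k ≤ m and m ≤ 3, so k ≤ 3. But 3 < 4, so no value of k works.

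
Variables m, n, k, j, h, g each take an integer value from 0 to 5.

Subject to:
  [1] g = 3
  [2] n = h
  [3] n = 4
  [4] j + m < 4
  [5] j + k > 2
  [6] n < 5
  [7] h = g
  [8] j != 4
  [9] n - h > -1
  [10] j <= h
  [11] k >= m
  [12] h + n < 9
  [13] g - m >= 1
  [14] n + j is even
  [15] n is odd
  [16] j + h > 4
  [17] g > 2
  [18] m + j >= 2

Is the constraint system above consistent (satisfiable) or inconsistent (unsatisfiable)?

Unsatisfiable

Constraint 3 fixes n = 4 and constraint 1 fixes g = 3. Constraints 2 and 7 give n = h = g, so n = g. But 4 ≠ 3 — contradiction.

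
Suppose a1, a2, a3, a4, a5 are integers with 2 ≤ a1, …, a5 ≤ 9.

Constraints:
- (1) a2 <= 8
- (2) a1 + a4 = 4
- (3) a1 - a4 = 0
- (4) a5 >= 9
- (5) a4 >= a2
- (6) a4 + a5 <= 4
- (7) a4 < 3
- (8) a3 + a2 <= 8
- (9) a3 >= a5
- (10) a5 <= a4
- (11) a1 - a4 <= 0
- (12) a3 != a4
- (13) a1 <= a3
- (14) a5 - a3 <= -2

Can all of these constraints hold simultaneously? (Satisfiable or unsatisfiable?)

Unsatisfiable

From constraints 4 and 10: a4 ≥ a5 and a5 ≥ 9, so a4 ≥ 9. From constraint 7: a4 ≤ 2. But 2 < 9, so no value of a4 works.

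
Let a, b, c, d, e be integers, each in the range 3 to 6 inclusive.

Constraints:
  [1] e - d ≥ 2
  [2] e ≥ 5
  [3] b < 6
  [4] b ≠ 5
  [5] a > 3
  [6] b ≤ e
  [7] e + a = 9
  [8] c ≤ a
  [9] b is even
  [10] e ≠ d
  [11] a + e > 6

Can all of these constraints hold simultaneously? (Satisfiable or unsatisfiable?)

Satisfiable

Take a = 4, b = 4, c = 3, d = 3, e = 5. Then constraint 1: e - d = 2; constraint 7: e + a = 9, and every other listed constraint is also met.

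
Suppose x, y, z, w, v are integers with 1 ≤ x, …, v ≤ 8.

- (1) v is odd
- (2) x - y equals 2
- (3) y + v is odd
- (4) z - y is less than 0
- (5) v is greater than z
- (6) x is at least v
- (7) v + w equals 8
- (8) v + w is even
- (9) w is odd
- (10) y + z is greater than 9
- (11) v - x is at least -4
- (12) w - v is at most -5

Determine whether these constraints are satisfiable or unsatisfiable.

Satisfiable

Setting (x, y, z, w, v) = (8, 6, 4, 1, 7) satisfies everything: constraint 2: x - y = 2; constraint 4: z - y = -2, and the others follow.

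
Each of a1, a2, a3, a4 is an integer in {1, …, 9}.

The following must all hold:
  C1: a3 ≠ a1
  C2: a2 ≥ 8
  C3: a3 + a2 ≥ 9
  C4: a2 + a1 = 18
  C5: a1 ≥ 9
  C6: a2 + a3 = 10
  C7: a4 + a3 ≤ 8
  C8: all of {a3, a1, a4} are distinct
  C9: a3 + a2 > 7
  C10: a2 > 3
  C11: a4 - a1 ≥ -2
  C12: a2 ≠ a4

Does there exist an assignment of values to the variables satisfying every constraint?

Satisfiable

Setting (a1, a2, a3, a4) = (9, 9, 1, 7) satisfies everything: constraint 3: a3 + a2 = 10; constraint 4: a2 + a1 = 18; constraint 6: a2 + a3 = 10, and the others follow.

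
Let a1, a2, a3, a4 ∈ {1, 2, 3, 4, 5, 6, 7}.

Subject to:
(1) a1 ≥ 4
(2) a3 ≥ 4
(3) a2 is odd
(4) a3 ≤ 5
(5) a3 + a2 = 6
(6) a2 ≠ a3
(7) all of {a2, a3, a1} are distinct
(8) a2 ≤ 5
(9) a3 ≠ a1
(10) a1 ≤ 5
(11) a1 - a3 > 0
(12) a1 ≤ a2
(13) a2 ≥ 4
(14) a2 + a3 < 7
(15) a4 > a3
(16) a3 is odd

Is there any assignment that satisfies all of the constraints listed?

Constraints 1, 2, 4, 8, 10, and 13 confine each of a2, a3, a1 to the 2 values {4, 5}.
Constraint 7 requires all 3 of them to be distinct, but only 2 values are available — impossible by the pigeonhole principle.

Unsatisfiable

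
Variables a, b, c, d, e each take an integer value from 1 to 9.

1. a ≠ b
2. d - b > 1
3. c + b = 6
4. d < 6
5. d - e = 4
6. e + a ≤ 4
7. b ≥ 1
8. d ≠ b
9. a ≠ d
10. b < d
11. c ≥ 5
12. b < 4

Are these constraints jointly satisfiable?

Satisfiable

Take a = 2, b = 1, c = 5, d = 5, e = 1. Then constraint 2: d - b = 4; constraint 3: c + b = 6, and every other listed constraint is also met.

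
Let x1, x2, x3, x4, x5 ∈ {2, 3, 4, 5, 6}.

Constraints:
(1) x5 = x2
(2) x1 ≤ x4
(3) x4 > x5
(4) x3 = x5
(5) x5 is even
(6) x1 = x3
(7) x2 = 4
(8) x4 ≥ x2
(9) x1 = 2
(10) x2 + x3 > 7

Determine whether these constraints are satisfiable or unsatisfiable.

Constraint 9 fixes x1 = 2 and constraint 7 fixes x2 = 4. Constraints 1, 4, and 6 give x1 = x3 = x5 = x2, so x1 = x2. But 2 ≠ 4 — contradiction.

Unsatisfiable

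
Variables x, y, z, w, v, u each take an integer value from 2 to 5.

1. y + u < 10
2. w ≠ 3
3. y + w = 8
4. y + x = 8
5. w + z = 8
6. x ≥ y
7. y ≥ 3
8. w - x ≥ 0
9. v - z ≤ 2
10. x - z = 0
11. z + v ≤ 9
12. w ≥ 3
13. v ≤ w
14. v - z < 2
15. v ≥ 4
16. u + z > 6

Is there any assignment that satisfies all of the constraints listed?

Satisfiable

Setting (x, y, z, w, v, u) = (4, 4, 4, 4, 4, 5) satisfies everything: constraint 1: y + u = 9; constraint 3: y + w = 8, and the others follow.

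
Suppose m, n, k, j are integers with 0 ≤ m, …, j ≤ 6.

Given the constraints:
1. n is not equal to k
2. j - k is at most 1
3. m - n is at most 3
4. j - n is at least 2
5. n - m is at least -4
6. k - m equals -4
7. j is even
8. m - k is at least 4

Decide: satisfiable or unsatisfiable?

Unsatisfiable

Constraints 2, 3, 4, and 8 give n − m ≥ -3, m − k ≥ 4, k − j ≥ -1, j − n ≥ 2.
Adding all 4 inequalities: the left sides telescope to 0, and the right sides sum to (-3) + 4 + (-1) + 2 = 2. So 0 ≥ 2, which is false.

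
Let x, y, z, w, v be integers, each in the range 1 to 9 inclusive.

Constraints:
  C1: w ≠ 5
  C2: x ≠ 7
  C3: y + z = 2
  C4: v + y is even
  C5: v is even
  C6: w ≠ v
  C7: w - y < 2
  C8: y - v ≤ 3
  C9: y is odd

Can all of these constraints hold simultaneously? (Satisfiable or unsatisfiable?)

Constraint 5 makes v even and constraint 9 makes y odd, so v + y must be odd. Constraint 4 says v + y is even — contradiction.

Unsatisfiable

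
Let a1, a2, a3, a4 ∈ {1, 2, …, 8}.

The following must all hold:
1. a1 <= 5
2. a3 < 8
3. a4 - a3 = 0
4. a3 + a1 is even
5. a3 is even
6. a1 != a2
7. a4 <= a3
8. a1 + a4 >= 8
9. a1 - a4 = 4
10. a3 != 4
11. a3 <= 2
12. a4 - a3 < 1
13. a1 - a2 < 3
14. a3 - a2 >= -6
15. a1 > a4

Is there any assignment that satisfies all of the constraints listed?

Unsatisfiable

From constraint 1: a1 ≤ 5. From constraints 7 and 11: a4 ≤ a3 ≤ 2. Hence a1 + a4 ≤ 7. But constraint 8 requires a1 + a4 ≥ 8, and 8 > 7. Contradiction.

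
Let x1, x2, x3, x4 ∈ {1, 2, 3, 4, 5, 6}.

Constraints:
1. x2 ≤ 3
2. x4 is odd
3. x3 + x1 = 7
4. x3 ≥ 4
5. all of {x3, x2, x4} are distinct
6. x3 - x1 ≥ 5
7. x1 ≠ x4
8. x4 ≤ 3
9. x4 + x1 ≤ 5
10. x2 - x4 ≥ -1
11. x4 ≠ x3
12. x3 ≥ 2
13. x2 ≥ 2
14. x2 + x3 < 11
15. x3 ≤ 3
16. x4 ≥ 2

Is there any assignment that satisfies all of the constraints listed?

Unsatisfiable

Constraints 1, 8, 12, 13, 15, and 16 confine each of x3, x2, x4 to the 2 values {2, 3}.
Constraint 5 requires all 3 of them to be distinct, but only 2 values are available — impossible by the pigeonhole principle.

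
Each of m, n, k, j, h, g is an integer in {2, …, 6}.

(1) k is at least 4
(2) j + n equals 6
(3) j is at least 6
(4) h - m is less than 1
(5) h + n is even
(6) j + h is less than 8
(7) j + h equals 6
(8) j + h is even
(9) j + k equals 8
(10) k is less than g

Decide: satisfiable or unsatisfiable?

From constraint 3: j ≥ 6. From constraint 1: k ≥ 4. Hence j + k ≥ 10. But constraint 9 requires j + k = 8, and 8 < 10. Contradiction.

Unsatisfiable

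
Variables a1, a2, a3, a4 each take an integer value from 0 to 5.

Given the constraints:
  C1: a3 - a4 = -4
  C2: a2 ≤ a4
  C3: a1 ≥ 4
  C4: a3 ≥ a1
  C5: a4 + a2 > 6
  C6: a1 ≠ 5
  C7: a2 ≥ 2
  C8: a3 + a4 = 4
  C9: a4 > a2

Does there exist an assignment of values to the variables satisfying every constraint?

Unsatisfiable

From constraints 3 and 4: a3 ≥ a1 ≥ 4. From constraints 2 and 7: a4 ≥ a2 ≥ 2. Hence a3 + a4 ≥ 6. But constraint 8 requires a3 + a4 = 4, and 4 < 6. Contradiction.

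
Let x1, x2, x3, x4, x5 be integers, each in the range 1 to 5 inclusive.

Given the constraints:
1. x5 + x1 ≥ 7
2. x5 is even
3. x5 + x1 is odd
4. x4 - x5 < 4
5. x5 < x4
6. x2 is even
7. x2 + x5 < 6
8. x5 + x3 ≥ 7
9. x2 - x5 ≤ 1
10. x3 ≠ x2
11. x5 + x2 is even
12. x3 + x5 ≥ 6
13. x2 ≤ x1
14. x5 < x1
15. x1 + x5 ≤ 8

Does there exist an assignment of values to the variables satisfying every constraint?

Setting (x1, x2, x3, x4, x5) = (5, 2, 5, 5, 2) satisfies everything: constraint 1: x5 + x1 = 7; constraint 4: x4 - x5 = 3; constraint 7: x2 + x5 = 4, and the others follow.

Satisfiable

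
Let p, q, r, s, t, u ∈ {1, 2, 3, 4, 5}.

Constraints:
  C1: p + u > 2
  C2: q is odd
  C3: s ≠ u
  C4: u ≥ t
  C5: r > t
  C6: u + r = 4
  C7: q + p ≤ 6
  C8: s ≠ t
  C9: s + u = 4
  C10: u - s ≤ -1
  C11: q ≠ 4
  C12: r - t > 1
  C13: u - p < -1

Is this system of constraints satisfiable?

Satisfiable

Try p = 3, q = 3, r = 3, s = 3, t = 1, u = 1.
Check constraint 1: p + u = 4; constraint 6: u + r = 4; constraint 7: q + p = 6. The remaining constraints are straightforward to verify.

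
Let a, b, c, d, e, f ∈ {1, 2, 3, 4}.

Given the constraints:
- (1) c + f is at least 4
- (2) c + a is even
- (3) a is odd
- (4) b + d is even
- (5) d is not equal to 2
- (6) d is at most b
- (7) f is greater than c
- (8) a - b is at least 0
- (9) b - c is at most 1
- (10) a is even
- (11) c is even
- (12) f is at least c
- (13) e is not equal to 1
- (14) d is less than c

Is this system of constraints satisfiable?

Unsatisfiable

Constraint 11 makes c even and constraint 3 makes a odd, so c + a must be odd. Constraint 2 says c + a is even — contradiction.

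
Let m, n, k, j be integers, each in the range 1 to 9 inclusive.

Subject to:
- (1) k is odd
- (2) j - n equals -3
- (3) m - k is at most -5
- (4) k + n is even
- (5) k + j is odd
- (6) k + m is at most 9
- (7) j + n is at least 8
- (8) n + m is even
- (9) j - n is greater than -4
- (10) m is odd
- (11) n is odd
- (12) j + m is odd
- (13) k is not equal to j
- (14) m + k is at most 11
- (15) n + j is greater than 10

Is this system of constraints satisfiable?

Satisfiable

Try m = 1, n = 7, k = 7, j = 4.
Check constraint 2: j - n = -3; constraint 3: m - k = -6; constraint 6: k + m = 8. The remaining constraints are straightforward to verify.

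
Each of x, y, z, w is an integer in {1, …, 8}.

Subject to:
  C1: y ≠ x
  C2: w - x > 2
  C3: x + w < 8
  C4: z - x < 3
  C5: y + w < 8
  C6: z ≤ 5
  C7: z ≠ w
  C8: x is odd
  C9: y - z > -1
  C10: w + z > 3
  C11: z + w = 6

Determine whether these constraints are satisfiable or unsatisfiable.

Satisfiable

Setting (x, y, z, w) = (1, 2, 1, 5) satisfies everything: constraint 2: w - x = 4; constraint 3: x + w = 6; constraint 4: z - x = 0, and the others follow.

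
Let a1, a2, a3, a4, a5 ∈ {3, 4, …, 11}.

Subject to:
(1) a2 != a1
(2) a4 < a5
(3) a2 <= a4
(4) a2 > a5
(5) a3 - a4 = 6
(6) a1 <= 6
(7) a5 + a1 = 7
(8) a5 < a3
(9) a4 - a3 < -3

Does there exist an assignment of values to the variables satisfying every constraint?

Constraints 2, 3, and 4 give a4 < a5, a5 < a2, a2 ≤ a4. Chaining: a4 < a5 < a2 ≤ a4, which forces a4 < a4 — impossible.

Unsatisfiable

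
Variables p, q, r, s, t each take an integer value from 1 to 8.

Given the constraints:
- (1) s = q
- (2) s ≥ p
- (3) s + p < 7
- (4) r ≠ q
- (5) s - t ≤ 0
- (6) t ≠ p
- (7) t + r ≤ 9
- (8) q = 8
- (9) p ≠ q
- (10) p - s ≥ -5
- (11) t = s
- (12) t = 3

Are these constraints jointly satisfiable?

Unsatisfiable

Constraint 12 fixes t = 3 and constraint 8 fixes q = 8. Constraints 1 and 11 give t = s = q, so t = q. But 3 ≠ 8 — contradiction.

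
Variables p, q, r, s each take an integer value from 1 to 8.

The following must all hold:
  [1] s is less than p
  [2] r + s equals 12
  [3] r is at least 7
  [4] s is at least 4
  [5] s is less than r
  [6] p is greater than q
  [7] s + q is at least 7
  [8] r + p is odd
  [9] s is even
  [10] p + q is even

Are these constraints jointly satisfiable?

Satisfiable

The assignment p = 7, q = 5, r = 8, s = 4 works:
  constraint 2 holds since r + s = 12.
  constraint 7 holds since s + q = 9.
  constraint 8 holds since r + p = 15 is odd.
The rest check out directly.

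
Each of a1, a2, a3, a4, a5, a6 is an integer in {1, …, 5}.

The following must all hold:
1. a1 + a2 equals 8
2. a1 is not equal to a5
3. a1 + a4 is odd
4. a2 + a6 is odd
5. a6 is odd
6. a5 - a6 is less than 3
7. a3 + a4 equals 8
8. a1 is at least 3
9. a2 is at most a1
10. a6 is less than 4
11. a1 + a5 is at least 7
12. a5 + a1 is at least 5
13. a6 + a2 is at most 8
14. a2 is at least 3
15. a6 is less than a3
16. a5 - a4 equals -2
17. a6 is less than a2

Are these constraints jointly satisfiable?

One satisfying assignment is a1 = 4, a2 = 4, a3 = 3, a4 = 5, a5 = 3, a6 = 1.
For the less obvious constraints — constraint 1: a1 + a2 = 8; constraint 6: a5 - a6 = 2 — and the others hold by inspection.

Satisfiable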